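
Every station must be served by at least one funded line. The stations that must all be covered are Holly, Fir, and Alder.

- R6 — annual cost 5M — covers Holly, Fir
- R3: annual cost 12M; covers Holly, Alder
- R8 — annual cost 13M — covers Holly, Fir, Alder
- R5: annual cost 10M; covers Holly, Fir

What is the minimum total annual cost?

13

R8 alone covers Holly, Fir, Alder — every station.
Total annual cost: 13.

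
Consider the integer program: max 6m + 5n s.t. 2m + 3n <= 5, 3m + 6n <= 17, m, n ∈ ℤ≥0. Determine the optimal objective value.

(m,n)=(2,0): 2·2+3·0=4≤5, 3·2+6·0=6≤17, objective 12.
(m,n)=(1,1): 2·1+3·1=5≤5, 3·1+6·1=9≤17, objective 11.
(m,n)=(1,0): 2·1+3·0=2≤5, 3·1+6·0=3≤17, objective 6.
The best lattice point is (2,0), giving 12.

12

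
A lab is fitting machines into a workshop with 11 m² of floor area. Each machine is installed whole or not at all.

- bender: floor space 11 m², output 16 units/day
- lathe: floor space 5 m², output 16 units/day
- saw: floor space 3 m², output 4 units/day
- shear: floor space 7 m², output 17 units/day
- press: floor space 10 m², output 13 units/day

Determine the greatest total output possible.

Treat it as a binary knapsack problem.
shear: floor space 7 ≤ 11, output 17.
saw + shear: floor space 3 + 7 = 10 ≤ 11, output 4 + 17 = 21.
lathe + saw: floor space 5 + 3 = 8 ≤ 11, output 16 + 4 = 20.
Best is saw and shear with total output 21.

21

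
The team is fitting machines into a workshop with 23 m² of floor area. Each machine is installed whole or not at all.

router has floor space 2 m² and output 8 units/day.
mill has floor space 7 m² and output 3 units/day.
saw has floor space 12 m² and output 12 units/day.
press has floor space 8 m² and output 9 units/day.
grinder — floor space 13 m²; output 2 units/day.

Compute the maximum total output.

This is a 0-1 knapsack instance.
Allowing fractional choices, the relaxed optimum would be about 29.4, but machines are indivisible.
router + mill + saw: floor space 2 + 7 + 12 = 21 ≤ 23, output 8 + 3 + 12 = 23.
router + saw + press: floor space 2 + 12 + 8 = 22 ≤ 23, output 8 + 12 + 9 = 29.
Best is router, saw, and press with total output 29.

29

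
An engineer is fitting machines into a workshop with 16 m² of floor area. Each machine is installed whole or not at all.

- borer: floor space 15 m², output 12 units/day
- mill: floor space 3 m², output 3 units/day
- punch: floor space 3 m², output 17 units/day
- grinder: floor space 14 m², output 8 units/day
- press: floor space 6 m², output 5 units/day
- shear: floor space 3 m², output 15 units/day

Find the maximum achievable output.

40

Allowing fractional choices, the relaxed optimum would be about 40.8, but machines are indivisible.
punch + press + shear: floor space 3 + 6 + 3 = 12 ≤ 16, output 17 + 5 + 15 = 37.
mill + punch + press + shear: floor space 3 + 3 + 6 + 3 = 15 ≤ 16, output 3 + 17 + 5 + 15 = 40.
mill + punch + shear: floor space 3 + 3 + 3 = 9 ≤ 16, output 3 + 17 + 15 = 35.
Best is mill, punch, press, and shear with total output 40.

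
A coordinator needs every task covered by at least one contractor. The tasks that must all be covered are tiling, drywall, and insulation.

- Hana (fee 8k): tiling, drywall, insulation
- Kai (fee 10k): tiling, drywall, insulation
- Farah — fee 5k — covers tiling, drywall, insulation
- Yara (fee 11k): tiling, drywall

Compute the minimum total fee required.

5

Farah alone covers tiling, drywall, insulation — every task.
Total fee: 5.
No cover costs less than 5.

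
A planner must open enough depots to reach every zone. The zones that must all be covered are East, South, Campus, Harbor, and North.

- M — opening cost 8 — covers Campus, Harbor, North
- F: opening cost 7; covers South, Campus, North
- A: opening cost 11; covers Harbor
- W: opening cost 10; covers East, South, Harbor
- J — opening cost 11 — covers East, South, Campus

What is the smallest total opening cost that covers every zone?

Choose F and W: together they cover East, South, Campus, Harbor, North — every zone.
Total opening cost: 7 + 10 = 17.
No cover costs less than 17.

17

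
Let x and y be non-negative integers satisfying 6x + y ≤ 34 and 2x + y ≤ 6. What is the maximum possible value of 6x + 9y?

54

(x,y)=(0,6): 6·0+1·6=6≤34, 2·0+1·6=6≤6, objective 54.
(x,y)=(0,5): 6·0+1·5=5≤34, 2·0+1·5=5≤6, objective 45.
Maximum is 54 at (x,y)=(0,6).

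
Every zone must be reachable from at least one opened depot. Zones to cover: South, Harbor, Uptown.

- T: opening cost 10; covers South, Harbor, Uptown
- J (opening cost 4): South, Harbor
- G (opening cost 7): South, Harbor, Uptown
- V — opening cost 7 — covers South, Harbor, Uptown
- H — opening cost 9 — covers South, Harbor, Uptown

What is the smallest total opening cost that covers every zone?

7

This is a weighted set-cover instance.
G alone covers South, Harbor, Uptown — every zone.
Total opening cost: 7.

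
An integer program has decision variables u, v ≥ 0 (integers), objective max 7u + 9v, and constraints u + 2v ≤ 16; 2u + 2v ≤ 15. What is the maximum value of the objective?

63

(u,v)=(0,7) is feasible, giving 63.
(u,v)=(1,6) is feasible, giving 61.
The best lattice point is (0,7), giving 63.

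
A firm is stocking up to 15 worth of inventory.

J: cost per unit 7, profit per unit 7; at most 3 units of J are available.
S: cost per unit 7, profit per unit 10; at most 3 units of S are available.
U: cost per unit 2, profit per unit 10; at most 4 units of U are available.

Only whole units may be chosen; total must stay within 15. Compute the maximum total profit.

50

This is a bounded integer knapsack.
U has the best ratio (10/2); taking only U gives at most 4×10 = 40 (stopped by the supply cap of 4).
Mixing does better — 1×S and 4×U: cost 15 ≤ 15, profit 1·10 + 4·10 = 50.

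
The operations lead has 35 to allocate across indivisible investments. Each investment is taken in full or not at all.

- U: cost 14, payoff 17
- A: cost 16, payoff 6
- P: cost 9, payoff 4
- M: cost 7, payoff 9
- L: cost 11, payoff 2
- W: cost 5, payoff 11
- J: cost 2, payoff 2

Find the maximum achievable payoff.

Allowing fractional choices, the relaxed optimum would be about 42.1, but investments are indivisible.
U + P + M + W: cost 14 + 9 + 7 + 5 = 35 ≤ 35, payoff 17 + 4 + 9 + 11 = 41.
U + M + W + J: cost 14 + 7 + 5 + 2 = 28 ≤ 35, payoff 17 + 9 + 11 + 2 = 39.
U + M + W: cost 14 + 7 + 5 = 26 ≤ 35, payoff 17 + 9 + 11 = 37.
Best is U, P, M, and W with total payoff 41.

41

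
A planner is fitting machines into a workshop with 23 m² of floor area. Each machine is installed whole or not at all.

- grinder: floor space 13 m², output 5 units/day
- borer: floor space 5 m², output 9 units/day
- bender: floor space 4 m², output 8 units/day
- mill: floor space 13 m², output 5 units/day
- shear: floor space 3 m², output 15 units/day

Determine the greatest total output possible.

32

borer + bender + shear: floor space 5 + 4 + 3 = 12 ≤ 23, output 9 + 8 + 15 = 32.
grinder + borer + shear: floor space 13 + 5 + 3 = 21 ≤ 23, output 5 + 9 + 15 = 29.
Best is borer, bender, and shear with total output 32.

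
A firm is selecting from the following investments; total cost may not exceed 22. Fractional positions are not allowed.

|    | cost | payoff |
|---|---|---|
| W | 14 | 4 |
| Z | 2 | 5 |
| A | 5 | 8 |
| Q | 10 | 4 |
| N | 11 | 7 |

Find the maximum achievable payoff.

Take Z, A, and N: cost 2 + 5 + 11 = 18 ≤ 22, payoff 5 + 8 + 7 = 20.
No other feasible combination does better.

20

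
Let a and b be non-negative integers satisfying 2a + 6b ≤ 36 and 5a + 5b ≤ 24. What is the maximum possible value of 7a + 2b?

28

Relaxing integrality, the LP optimum is 33.60 at (a,b) = (4.8, 0), which is not an integer point.
(a,b)=(4,0): 2·4+6·0=8≤36, 5·4+5·0=20≤24, objective 28.
(a,b)=(3,1): 2·3+6·1=12≤36, 5·3+5·1=20≤24, objective 23.
No feasible integer point exceeds 28.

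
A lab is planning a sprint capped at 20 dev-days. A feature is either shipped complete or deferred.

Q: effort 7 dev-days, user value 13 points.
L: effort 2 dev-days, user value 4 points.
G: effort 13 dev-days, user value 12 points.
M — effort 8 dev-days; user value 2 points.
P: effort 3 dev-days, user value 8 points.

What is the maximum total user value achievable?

Treat it as a binary knapsack problem.
Allowing fractional choices, the relaxed optimum would be about 32.4, but features are indivisible.
Q + L + M + P: effort 7 + 2 + 8 + 3 = 20 ≤ 20, user value 13 + 4 + 2 + 8 = 27.
Q + G: effort 7 + 13 = 20 ≤ 20, user value 13 + 12 = 25.
Q + L + P: effort 7 + 2 + 3 = 12 ≤ 20, user value 13 + 4 + 8 = 25.
Best is Q, L, M, and P with total user value 27.

27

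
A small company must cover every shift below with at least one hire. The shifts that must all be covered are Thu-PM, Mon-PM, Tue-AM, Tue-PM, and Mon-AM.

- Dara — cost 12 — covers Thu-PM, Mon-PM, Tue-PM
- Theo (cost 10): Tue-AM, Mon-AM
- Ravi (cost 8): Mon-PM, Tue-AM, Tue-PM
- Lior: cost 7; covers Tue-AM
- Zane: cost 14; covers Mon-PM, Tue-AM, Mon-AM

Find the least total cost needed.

The greedy cost-per-new-shift heuristic would pick Ravi, Theo, and Dara for 30, but a cheaper cover exists.
Choose Dara and Theo: together they cover Thu-PM, Mon-PM, Tue-AM, Tue-PM, Mon-AM — every shift.
Total cost: 12 + 10 = 22.
No cover costs less than 22.

22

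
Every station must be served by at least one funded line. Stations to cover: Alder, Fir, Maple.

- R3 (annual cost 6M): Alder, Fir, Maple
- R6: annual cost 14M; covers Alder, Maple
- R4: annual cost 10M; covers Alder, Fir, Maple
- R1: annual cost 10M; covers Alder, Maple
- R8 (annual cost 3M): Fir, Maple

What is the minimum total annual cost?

The greedy cost-per-new-station heuristic would pick R8 and R3 for 9, but a cheaper cover exists.
R3 alone covers Alder, Fir, Maple — every station.
Total annual cost: 6.
No cover costs less than 6.

6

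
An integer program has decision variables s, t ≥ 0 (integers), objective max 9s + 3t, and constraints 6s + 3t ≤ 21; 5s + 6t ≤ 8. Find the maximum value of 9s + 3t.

9

Relaxing integrality, the LP optimum is 14.40 at (s,t) = (1.6, 0), which is not an integer point.
(s,t)=(1,0): 6·1+3·0=6≤21, 5·1+6·0=5≤8, objective 9.
(s,t)=(0,1): 6·0+3·1=3≤21, 5·0+6·1=6≤8, objective 3.
(s,t)=(0,0): 6·0+3·0=0≤21, 5·0+6·0=0≤8, objective 0.
The best lattice point is (1,0), giving 9.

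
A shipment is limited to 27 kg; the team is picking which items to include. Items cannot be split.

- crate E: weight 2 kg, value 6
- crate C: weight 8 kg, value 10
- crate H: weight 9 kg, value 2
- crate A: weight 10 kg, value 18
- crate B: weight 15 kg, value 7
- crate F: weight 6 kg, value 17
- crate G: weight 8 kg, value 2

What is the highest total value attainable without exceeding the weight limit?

Allowing fractional choices, the relaxed optimum would be about 51.5, but items are indivisible.
crate E + crate C + crate A + crate F: weight 2 + 8 + 10 + 6 = 26 ≤ 27, value 6 + 10 + 18 + 17 = 51.
crate C + crate A + crate F: weight 8 + 10 + 6 = 24 ≤ 27, value 10 + 18 + 17 = 45.
crate E + crate A + crate F + crate G: weight 2 + 10 + 6 + 8 = 26 ≤ 27, value 6 + 18 + 17 + 2 = 43.
Best is crate E, crate C, crate A, and crate F with total value 51.

51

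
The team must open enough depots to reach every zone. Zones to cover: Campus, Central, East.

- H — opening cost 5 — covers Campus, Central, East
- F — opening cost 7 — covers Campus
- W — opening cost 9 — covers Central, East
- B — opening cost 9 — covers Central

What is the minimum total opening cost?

5

H alone covers Campus, Central, East — every zone.
Total opening cost: 5.
No cover costs less than 5.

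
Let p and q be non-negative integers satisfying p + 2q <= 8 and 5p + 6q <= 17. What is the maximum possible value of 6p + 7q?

20

Relaxing integrality, the LP optimum is 20.40 at (p,q) = (3.4, 0), which is not an integer point.
(p,q)=(1,2): 1·1+2·2=5≤8, 5·1+6·2=17≤17, objective 20.
(p,q)=(2,1): 1·2+2·1=4≤8, 5·2+6·1=16≤17, objective 19.
(p,q)=(3,0): 1·3+2·0=3≤8, 5·3+6·0=15≤17, objective 18.
(p,q)=(0,2): 1·0+2·2=4≤8, 5·0+6·2=12≤17, objective 14.
The best lattice point is (1,2), giving 20.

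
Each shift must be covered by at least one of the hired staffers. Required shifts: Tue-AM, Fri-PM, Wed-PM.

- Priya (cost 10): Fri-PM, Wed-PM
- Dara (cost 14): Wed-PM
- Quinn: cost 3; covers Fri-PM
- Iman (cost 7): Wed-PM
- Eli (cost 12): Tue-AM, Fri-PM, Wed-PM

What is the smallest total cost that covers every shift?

The greedy cost-per-new-shift heuristic would pick Quinn and Eli for 15, but a cheaper cover exists.
Eli alone covers Tue-AM, Fri-PM, Wed-PM — every shift.
Total cost: 12.
No cover costs less than 12.

12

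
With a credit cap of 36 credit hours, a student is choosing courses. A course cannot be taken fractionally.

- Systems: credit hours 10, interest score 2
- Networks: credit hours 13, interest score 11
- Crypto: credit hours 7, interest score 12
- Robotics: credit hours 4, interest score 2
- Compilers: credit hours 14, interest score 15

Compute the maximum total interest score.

Networks + Crypto + Compilers: credit hours 13 + 7 + 14 = 34 ≤ 36, interest score 11 + 12 + 15 = 38.
Systems + Crypto + Robotics + Compilers: credit hours 10 + 7 + 4 + 14 = 35 ≤ 36, interest score 2 + 12 + 2 + 15 = 31.
Crypto + Robotics + Compilers: credit hours 7 + 4 + 14 = 25 ≤ 36, interest score 12 + 2 + 15 = 29.
Best is Networks, Crypto, and Compilers with total interest score 38.

38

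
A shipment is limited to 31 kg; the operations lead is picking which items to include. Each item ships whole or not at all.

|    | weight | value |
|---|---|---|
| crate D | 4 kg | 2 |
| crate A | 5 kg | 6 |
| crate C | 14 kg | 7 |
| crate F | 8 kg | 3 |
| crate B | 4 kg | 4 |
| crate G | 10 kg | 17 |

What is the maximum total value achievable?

Allowing fractional choices, the relaxed optimum would be about 33.0, but items are indivisible.
crate D + crate A + crate F + crate B + crate G: weight 4 + 5 + 8 + 4 + 10 = 31 ≤ 31, value 2 + 6 + 3 + 4 + 17 = 32.
crate A + crate F + crate B + crate G: weight 5 + 8 + 4 + 10 = 27 ≤ 31, value 6 + 3 + 4 + 17 = 30.
crate A + crate C + crate G: weight 5 + 14 + 10 = 29 ≤ 31, value 6 + 7 + 17 = 30.
Best is crate D, crate A, crate F, crate B, and crate G with total value 32.

32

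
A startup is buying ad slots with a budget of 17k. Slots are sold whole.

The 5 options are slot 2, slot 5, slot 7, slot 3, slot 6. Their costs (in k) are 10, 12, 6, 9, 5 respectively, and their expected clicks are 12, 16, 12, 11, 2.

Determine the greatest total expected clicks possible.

This is a 0-1 knapsack instance.
Allowing fractional choices, the relaxed optimum would be about 26.7, but ad slots are indivisible.
slot 7 + slot 3: cost 6 + 9 = 15 ≤ 17, expected clicks 12 + 11 = 23.
slot 2 + slot 7: cost 10 + 6 = 16 ≤ 17, expected clicks 12 + 12 = 24.
slot 5 + slot 6: cost 12 + 5 = 17 ≤ 17, expected clicks 16 + 2 = 18.
Best is slot 2 and slot 7 with total expected clicks 24.

24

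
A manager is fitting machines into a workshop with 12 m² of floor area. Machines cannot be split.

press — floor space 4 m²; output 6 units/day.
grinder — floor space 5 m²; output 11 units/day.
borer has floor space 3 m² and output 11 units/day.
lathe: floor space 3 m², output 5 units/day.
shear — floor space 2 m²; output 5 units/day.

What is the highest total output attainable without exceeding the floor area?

28

This is a 0-1 knapsack instance.
Allowing fractional choices, the relaxed optimum would be about 30.3, but machines are indivisible.
grinder + borer + lathe: floor space 5 + 3 + 3 = 11 ≤ 12, output 11 + 11 + 5 = 27.
grinder + borer + shear: floor space 5 + 3 + 2 = 10 ≤ 12, output 11 + 11 + 5 = 27.
press + grinder + borer: floor space 4 + 5 + 3 = 12 ≤ 12, output 6 + 11 + 11 = 28.
Best is press, grinder, and borer with total output 28.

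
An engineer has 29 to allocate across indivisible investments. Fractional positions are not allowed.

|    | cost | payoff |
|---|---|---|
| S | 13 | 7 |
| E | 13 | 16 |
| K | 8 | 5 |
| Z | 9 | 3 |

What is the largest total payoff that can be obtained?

23

Allowing fractional choices, the relaxed optimum would be about 25.3, but investments are indivisible.
E + Z: cost 13 + 9 = 22 ≤ 29, payoff 16 + 3 = 19.
S + E: cost 13 + 13 = 26 ≤ 29, payoff 7 + 16 = 23.
E + K: cost 13 + 8 = 21 ≤ 29, payoff 16 + 5 = 21.
Best is S and E with total payoff 23.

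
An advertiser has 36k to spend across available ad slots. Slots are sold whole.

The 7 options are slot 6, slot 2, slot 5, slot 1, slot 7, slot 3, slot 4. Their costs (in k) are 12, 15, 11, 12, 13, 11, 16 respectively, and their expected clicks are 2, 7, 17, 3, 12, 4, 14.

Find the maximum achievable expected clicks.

33

This is a 0-1 knapsack instance.
Take slot 5, slot 7, and slot 3: cost 11 + 13 + 11 = 35 ≤ 36, expected clicks 17 + 12 + 4 = 33.
No other feasible combination does better.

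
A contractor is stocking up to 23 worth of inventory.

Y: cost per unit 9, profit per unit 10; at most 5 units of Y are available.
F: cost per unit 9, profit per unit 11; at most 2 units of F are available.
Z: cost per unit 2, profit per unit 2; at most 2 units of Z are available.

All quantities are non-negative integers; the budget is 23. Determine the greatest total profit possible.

26

2×F and 2×Z: cost 22 ≤ 23, profit 2·11 + 2·2 = 26.
1×Y, 1×F, and 2×Z: cost 22 ≤ 23, profit 1·10 + 1·11 + 2·2 = 25.
Best is 26.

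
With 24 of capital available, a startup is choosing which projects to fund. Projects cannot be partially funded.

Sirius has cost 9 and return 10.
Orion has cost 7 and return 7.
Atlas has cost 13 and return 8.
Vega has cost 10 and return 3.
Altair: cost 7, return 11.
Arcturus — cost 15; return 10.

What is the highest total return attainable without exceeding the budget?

28

Sirius + Altair: cost 9 + 7 = 16 ≤ 24, return 10 + 11 = 21.
Sirius + Orion + Altair: cost 9 + 7 + 7 = 23 ≤ 24, return 10 + 7 + 11 = 28.
Best is Sirius, Orion, and Altair with total return 28.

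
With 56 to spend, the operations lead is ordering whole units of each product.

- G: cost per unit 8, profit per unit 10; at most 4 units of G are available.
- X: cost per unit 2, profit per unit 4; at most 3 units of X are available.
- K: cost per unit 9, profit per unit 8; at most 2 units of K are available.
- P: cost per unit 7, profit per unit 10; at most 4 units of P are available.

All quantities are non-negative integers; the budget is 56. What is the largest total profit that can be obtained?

3×G, 1×X, and 4×P: cost 54 ≤ 56, profit 3·10 + 1·4 + 4·10 = 74.
3×G, 2×X, and 4×P: cost 56 ≤ 56, profit 3·10 + 2·4 + 4·10 = 78.
Best is 78.

78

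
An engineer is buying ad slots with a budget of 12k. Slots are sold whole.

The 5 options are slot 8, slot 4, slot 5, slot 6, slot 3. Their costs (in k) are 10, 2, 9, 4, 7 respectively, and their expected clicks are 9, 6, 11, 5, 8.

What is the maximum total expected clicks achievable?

17

Allowing fractional choices, the relaxed optimum would be about 18.3, but ad slots are indivisible.
slot 4 + slot 3: cost 2 + 7 = 9 ≤ 12, expected clicks 6 + 8 = 14.
slot 4 + slot 5: cost 2 + 9 = 11 ≤ 12, expected clicks 6 + 11 = 17.
slot 8 + slot 4: cost 10 + 2 = 12 ≤ 12, expected clicks 9 + 6 = 15.
Best is slot 4 and slot 5 with total expected clicks 17.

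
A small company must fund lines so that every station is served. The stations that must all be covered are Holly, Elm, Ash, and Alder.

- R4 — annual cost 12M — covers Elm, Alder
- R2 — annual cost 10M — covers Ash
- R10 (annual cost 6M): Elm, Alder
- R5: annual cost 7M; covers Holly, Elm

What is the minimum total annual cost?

23

Choose R2, R10, and R5: together they cover Holly, Elm, Ash, Alder — every station.
Total annual cost: 10 + 6 + 7 = 23.
No cover costs less than 23.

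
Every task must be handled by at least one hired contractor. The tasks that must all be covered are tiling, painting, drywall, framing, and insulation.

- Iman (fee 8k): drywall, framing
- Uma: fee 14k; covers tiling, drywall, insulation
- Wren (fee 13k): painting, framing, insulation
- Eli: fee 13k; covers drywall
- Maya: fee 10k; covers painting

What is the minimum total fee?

27

This is an integer covering problem.
The greedy cost-per-new-task heuristic would pick Iman, Wren, and Uma for 35, but a cheaper cover exists.
Choose Uma and Wren: together they cover tiling, painting, drywall, framing, insulation — every task.
Total fee: 14 + 13 = 27.
No cover costs less than 27.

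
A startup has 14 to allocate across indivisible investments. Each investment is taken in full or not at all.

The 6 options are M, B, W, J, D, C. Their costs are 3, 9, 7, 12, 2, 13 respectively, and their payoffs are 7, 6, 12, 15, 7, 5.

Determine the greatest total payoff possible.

M + W + D: cost 3 + 7 + 2 = 12 ≤ 14, payoff 7 + 12 + 7 = 26.
J + D: cost 12 + 2 = 14 ≤ 14, payoff 15 + 7 = 22.
M + B + D: cost 3 + 9 + 2 = 14 ≤ 14, payoff 7 + 6 + 7 = 20.
Best is M, W, and D with total payoff 26.

26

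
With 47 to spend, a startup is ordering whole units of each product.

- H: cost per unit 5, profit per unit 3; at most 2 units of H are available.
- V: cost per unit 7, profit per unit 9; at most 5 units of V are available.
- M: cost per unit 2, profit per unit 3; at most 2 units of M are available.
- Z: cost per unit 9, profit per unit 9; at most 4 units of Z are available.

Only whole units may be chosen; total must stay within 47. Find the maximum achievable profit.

4×V and 2×Z: cost 46 ≤ 47, profit 4·9 + 2·9 = 54.
5×V, 1×M, and 1×Z: cost 46 ≤ 47, profit 5·9 + 1·3 + 1·9 = 57.
Best is 57.

57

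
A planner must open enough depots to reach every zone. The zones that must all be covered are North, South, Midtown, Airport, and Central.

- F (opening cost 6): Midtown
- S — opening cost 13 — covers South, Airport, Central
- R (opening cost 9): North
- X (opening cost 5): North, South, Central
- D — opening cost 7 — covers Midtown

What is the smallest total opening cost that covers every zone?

This is a weighted set-cover instance.
Choose F, S, and X: together they cover North, South, Midtown, Airport, Central — every zone.
Total opening cost: 6 + 13 + 5 = 24.
No cover costs less than 24.

24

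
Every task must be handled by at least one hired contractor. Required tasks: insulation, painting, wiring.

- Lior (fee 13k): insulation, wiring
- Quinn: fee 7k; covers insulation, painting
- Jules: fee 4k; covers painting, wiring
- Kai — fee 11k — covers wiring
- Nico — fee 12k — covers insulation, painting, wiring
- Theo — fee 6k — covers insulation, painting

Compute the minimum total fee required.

This is a weighted set-cover instance.
Choose Jules and Theo: together they cover insulation, painting, wiring — every task.
Total fee: 4 + 6 = 10.
No cover costs less than 10.

10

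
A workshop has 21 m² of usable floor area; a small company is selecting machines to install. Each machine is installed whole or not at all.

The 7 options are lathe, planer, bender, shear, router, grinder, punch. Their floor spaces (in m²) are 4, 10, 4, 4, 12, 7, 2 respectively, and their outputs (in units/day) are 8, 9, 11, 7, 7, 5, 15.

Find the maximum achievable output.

This is an integer program with binary decision variables.
lathe + bender + shear + grinder + punch: floor space 4 + 4 + 4 + 7 + 2 = 21 ≤ 21, output 8 + 11 + 7 + 5 + 15 = 46.
lathe + planer + bender + punch: floor space 4 + 10 + 4 + 2 = 20 ≤ 21, output 8 + 9 + 11 + 15 = 43.
Best is lathe, bender, shear, grinder, and punch with total output 46.

46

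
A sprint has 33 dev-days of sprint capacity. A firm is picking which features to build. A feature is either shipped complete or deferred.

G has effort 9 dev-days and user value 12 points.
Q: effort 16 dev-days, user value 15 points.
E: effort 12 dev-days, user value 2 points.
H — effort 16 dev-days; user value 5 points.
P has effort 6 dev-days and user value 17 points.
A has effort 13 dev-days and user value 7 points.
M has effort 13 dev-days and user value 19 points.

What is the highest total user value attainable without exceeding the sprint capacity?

Allowing fractional choices, the relaxed optimum would be about 52.7, but features are indivisible.
G + Q + P: effort 9 + 16 + 6 = 31 ≤ 33, user value 12 + 15 + 17 = 44.
G + P + M: effort 9 + 6 + 13 = 28 ≤ 33, user value 12 + 17 + 19 = 48.
Best is G, P, and M with total user value 48.

48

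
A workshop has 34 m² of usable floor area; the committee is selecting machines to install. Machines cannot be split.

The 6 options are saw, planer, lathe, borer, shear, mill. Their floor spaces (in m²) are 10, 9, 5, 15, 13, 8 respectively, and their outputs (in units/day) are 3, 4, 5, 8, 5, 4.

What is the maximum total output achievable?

Allowing fractional choices, the relaxed optimum would be about 19.7, but machines are indivisible.
lathe + borer + mill: floor space 5 + 15 + 8 = 28 ≤ 34, output 5 + 8 + 4 = 17.
lathe + borer + shear: floor space 5 + 15 + 13 = 33 ≤ 34, output 5 + 8 + 5 = 18.
Best is lathe, borer, and shear with total output 18.

18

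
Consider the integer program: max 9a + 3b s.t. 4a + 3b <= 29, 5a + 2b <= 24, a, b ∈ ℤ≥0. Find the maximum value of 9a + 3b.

Relaxing integrality, the LP optimum is 43.20 at (a,b) = (4.8, 0), which is not an integer point.
(a,b)=(4,2): 4·4+3·2=22≤29, 5·4+2·2=24≤24, objective 42.
(a,b)=(4,1): 4·4+3·1=19≤29, 5·4+2·1=22≤24, objective 39.
(a,b)=(4,0): 4·4+3·0=16≤29, 5·4+2·0=20≤24, objective 36.
No feasible integer point exceeds 42.

42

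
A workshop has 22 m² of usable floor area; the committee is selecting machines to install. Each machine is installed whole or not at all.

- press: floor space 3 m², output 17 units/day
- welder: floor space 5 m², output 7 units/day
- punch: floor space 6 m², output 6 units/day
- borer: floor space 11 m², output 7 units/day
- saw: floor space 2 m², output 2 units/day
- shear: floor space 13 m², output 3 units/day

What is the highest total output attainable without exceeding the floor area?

33

Take press, welder, borer, and saw: floor space 3 + 5 + 11 + 2 = 21 ≤ 22, output 17 + 7 + 7 + 2 = 33.
No other feasible combination does better.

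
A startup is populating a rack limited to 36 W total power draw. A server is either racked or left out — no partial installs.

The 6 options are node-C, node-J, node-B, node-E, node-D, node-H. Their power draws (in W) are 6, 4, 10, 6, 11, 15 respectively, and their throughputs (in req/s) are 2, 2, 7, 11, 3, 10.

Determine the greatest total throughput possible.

This is an integer program with binary decision variables.
Take node-J, node-B, node-E, and node-H: power draw 4 + 10 + 6 + 15 = 35 ≤ 36, throughput 2 + 7 + 11 + 10 = 30.
No other feasible combination does better.

30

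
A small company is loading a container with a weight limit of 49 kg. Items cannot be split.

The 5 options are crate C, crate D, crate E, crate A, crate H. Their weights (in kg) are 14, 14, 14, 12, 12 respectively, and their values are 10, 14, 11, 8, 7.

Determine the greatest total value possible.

Take crate C, crate D, and crate E: weight 14 + 14 + 14 = 42 ≤ 49, value 10 + 14 + 11 = 35.
No other feasible combination does better.

35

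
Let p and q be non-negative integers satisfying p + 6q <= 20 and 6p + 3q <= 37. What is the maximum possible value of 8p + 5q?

50

(p,q)=(5,2) is feasible, giving 50.
(p,q)=(5,1) is feasible, giving 45.
(p,q)=(4,2) is feasible, giving 42.
(p,q)=(4,1) is feasible, giving 37.
The best lattice point is (5,2), giving 50.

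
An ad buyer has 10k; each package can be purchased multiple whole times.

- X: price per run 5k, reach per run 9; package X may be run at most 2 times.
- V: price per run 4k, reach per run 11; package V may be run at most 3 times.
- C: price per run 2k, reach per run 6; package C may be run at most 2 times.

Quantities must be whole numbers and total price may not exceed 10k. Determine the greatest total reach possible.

28

2×V and 1×C: price 10 ≤ 10, reach 2·11 + 1·6 = 28.
1×V and 2×C: price 8 ≤ 10, reach 1·11 + 2·6 = 23.
Best is 28.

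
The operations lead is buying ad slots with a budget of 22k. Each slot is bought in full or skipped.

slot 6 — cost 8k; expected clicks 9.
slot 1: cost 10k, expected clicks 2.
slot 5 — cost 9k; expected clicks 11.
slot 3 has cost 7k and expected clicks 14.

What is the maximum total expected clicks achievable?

slot 6 + slot 3: cost 8 + 7 = 15 ≤ 22, expected clicks 9 + 14 = 23.
slot 5 + slot 3: cost 9 + 7 = 16 ≤ 22, expected clicks 11 + 14 = 25.
slot 6 + slot 5: cost 8 + 9 = 17 ≤ 22, expected clicks 9 + 11 = 20.
Best is slot 5 and slot 3 with total expected clicks 25.

25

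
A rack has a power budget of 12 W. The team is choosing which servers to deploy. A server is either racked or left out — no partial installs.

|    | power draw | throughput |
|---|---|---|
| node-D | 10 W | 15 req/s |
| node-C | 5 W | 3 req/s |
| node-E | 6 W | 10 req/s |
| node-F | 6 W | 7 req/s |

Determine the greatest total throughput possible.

This is an integer program with binary decision variables.
Allowing fractional choices, the relaxed optimum would be about 19.0, but servers are indivisible.
node-D: power draw 10 ≤ 12, throughput 15.
node-C + node-E: power draw 5 + 6 = 11 ≤ 12, throughput 3 + 10 = 13.
node-E + node-F: power draw 6 + 6 = 12 ≤ 12, throughput 10 + 7 = 17.
Best is node-E and node-F with total throughput 17.

17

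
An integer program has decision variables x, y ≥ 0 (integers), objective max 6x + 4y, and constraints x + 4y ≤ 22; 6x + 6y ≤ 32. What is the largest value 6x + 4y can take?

30

(x,y)=(5,0) is feasible, giving 30.
(x,y)=(4,1) is feasible, giving 28.
(x,y)=(4,0) is feasible, giving 24.
No feasible integer point exceeds 30.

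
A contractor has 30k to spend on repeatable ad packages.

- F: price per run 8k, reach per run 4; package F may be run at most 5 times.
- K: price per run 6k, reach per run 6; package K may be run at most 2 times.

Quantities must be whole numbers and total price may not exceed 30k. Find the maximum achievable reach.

2×F and 2×K: price 28 ≤ 30, reach 2·4 + 2·6 = 20.
3×F and 1×K: price 30 ≤ 30, reach 3·4 + 1·6 = 18.
Best is 20.

20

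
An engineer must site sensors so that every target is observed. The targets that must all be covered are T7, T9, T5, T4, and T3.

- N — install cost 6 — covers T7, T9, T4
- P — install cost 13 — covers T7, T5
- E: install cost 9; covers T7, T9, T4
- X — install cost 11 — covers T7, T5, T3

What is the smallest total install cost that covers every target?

This is a weighted set-cover instance.
Choose N and X: together they cover T7, T9, T5, T4, T3 — every target.
Total install cost: 6 + 11 = 17.

17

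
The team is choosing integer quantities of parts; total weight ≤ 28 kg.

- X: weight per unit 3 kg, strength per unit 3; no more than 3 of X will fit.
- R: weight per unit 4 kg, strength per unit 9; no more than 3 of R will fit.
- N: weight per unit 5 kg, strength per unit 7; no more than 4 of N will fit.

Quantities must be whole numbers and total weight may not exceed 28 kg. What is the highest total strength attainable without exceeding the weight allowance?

3×R and 3×N: weight 27 ≤ 28, strength 3·9 + 3·7 = 48.
2×X, 3×R, and 2×N: weight 28 ≤ 28, strength 2·3 + 3·9 + 2·7 = 47.
Best is 48.

48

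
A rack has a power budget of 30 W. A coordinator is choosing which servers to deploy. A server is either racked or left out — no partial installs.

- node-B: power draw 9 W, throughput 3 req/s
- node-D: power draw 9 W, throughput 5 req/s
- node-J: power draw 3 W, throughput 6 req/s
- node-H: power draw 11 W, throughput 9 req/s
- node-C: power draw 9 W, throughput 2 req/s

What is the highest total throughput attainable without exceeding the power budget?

20

node-B + node-J + node-H: power draw 9 + 3 + 11 = 23 ≤ 30, throughput 3 + 6 + 9 = 18.
node-D + node-J + node-H: power draw 9 + 3 + 11 = 23 ≤ 30, throughput 5 + 6 + 9 = 20.
Best is node-D, node-J, and node-H with total throughput 20.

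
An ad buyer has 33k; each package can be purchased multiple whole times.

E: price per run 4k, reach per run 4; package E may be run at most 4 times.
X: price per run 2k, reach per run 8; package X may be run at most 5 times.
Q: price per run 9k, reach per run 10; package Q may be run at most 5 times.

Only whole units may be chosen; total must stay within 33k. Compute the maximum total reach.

X has the best ratio (8/2); taking only X gives at most 5×8 = 40 (stopped by the supply cap of 5).
Mixing does better — 1×E, 5×X, and 2×Q: price 32 ≤ 33, reach 1·4 + 5·8 + 2·10 = 64.

64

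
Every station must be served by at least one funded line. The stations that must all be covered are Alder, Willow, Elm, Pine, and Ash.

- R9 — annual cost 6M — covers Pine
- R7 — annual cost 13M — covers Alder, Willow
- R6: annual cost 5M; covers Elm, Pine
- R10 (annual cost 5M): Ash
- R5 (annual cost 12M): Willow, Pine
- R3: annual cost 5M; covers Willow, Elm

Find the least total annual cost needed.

23

The greedy cost-per-new-station heuristic would pick R6, R10, R3, and R7 for 28, but a cheaper cover exists.
Choose R7, R6, and R10: together they cover Alder, Willow, Elm, Pine, Ash — every station.
Total annual cost: 13 + 5 + 5 = 23.
No cover costs less than 23.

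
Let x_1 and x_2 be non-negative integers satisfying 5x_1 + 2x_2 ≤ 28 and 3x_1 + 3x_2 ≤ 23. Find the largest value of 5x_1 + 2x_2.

(x_1,x_2)=(5,1) is feasible, giving 27.
(x_1,x_2)=(5,0) is feasible, giving 25.
(x_1,x_2)=(4,2) is feasible, giving 24.
No feasible integer point exceeds 27.

27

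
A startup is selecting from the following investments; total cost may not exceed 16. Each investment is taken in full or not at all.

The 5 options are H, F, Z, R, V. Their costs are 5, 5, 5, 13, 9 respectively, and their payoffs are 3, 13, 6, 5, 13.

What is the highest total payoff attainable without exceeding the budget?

26

Allowing fractional choices, the relaxed optimum would be about 28.4, but investments are indivisible.
H + F + Z: cost 5 + 5 + 5 = 15 ≤ 16, payoff 3 + 13 + 6 = 22.
F + V: cost 5 + 9 = 14 ≤ 16, payoff 13 + 13 = 26.
Best is F and V with total payoff 26.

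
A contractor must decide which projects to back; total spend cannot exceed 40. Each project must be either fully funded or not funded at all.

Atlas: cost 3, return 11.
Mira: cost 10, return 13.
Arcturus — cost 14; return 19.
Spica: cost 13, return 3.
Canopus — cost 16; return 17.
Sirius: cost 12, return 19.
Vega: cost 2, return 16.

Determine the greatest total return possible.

Treat it as a binary knapsack problem.
Allowing fractional choices, the relaxed optimum would be about 76.7, but projects are indivisible.
Mira + Canopus + Sirius + Vega: cost 10 + 16 + 12 + 2 = 40 ≤ 40, return 13 + 17 + 19 + 16 = 65.
Mira + Arcturus + Sirius + Vega: cost 10 + 14 + 12 + 2 = 38 ≤ 40, return 13 + 19 + 19 + 16 = 67.
Atlas + Arcturus + Sirius + Vega: cost 3 + 14 + 12 + 2 = 31 ≤ 40, return 11 + 19 + 19 + 16 = 65.
Best is Mira, Arcturus, Sirius, and Vega with total return 67.

67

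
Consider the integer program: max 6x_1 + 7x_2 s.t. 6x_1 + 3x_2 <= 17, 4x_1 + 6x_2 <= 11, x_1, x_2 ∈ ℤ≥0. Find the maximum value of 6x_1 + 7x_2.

13

The continuous relaxation peaks at (2.75, 0) with value 16.50; rounding to a feasible lattice point costs some objective.
(x_1,x_2)=(1,1): 6·1+3·1=9≤17, 4·1+6·1=10≤11, objective 13.
(x_1,x_2)=(2,0): 6·2+3·0=12≤17, 4·2+6·0=8≤11, objective 12.
(x_1,x_2)=(0,1): 6·0+3·1=3≤17, 4·0+6·1=6≤11, objective 7.
The best lattice point is (1,1), giving 13.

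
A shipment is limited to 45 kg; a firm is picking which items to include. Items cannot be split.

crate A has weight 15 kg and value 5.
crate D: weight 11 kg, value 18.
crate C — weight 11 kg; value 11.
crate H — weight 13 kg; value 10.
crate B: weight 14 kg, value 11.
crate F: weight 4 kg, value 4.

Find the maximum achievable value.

Treat it as a binary knapsack problem.
crate D + crate C + crate B + crate F: weight 11 + 11 + 14 + 4 = 40 ≤ 45, value 18 + 11 + 11 + 4 = 44.
crate D + crate C + crate H + crate F: weight 11 + 11 + 13 + 4 = 39 ≤ 45, value 18 + 11 + 10 + 4 = 43.
Best is crate D, crate C, crate B, and crate F with total value 44.

44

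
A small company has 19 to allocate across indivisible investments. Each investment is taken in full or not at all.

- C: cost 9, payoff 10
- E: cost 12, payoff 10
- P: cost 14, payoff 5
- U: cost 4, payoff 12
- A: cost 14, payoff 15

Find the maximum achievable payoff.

C + U: cost 9 + 4 = 13 ≤ 19, payoff 10 + 12 = 22.
E + U: cost 12 + 4 = 16 ≤ 19, payoff 10 + 12 = 22.
U + A: cost 4 + 14 = 18 ≤ 19, payoff 12 + 15 = 27.
Best is U and A with total payoff 27.

27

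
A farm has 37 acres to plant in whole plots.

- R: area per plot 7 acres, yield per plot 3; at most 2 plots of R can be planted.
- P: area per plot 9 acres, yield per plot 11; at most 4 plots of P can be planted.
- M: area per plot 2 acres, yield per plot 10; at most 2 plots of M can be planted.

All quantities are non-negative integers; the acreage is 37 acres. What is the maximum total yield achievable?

This is a bounded integer knapsack.
Take 3×P and 2×M: area 31 ≤ 37, yield 3·11 + 2·10 = 53.
M has the best ratio (10/2) and is taken to its limit of 2; remaining capacity is filled optimally with the others.

53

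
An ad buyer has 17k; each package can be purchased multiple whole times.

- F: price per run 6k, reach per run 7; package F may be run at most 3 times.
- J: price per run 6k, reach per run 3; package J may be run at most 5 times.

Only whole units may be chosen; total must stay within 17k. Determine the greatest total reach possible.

14

2×F: price 12 ≤ 17, reach 2·7 = 14.
1×F and 1×J: price 12 ≤ 17, reach 1·7 + 1·3 = 10.
Best is 14.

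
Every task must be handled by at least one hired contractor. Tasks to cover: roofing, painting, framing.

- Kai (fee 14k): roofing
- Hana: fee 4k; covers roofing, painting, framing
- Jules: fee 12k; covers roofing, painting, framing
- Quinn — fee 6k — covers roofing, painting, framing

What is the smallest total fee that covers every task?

Hana alone covers roofing, painting, framing — every task.
Total fee: 4.
No cover costs less than 4.

4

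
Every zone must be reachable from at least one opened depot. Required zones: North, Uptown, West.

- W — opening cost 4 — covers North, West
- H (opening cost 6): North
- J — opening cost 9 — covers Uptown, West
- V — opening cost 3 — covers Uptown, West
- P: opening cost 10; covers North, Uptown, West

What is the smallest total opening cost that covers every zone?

This is an integer covering problem.
Choose W and V: together they cover North, Uptown, West — every zone.
Total opening cost: 4 + 3 = 7.
No cover costs less than 7.

7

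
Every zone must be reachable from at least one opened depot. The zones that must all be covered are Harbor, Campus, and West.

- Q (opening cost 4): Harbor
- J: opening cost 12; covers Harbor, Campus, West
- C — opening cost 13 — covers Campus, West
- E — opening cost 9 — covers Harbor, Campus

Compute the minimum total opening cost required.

The greedy cost-per-new-zone heuristic would pick Q and J for 16, but a cheaper cover exists.
J alone covers Harbor, Campus, West — every zone.
Total opening cost: 12.
No cover costs less than 12.

12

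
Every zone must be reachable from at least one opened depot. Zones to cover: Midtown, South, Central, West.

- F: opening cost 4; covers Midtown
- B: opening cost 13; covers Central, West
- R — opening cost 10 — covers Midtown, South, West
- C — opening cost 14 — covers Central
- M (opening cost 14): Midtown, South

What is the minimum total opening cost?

Choose B and R: together they cover Midtown, South, Central, West — every zone.
Total opening cost: 13 + 10 = 23.
No cover costs less than 23.

23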